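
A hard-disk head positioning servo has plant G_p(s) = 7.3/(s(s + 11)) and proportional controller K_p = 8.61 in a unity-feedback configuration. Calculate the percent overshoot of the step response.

4.85%

Closed-loop characteristic equation: s² + 11s + 62.85 = 0, so ω_n = 7.928 rad/s and ζ = 11/(2·7.928) = 0.6937.
%OS = 100·exp(−πζ/√(1−ζ²)) = 100·exp(−π·0.6937/√0.5187) = 4.85%.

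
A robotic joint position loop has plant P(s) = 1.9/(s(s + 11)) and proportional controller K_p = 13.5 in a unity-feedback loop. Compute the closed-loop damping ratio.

ζ = 1.09

The closed-loop denominator is s(s+11) + 13.5·1.9 = s² + 11s + 25.65.
Matching s² + 2ζω_n s + ω_n²: ω_n = √25.65 = 5.065 rad/s and 2ζω_n = 11, so ζ = 11/(2·5.065) = 1.09.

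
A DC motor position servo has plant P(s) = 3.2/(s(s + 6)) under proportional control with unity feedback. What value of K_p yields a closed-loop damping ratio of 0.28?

Closed-loop characteristic equation: s² + 6s + K_p·3.2 = 0.
So ω_n = √(3.2K_p) and 2ζω_n = 6, giving ζ = 6/(2√(3.2K_p)).
Setting ζ = 0.28: √(3.2K_p) = 6/(2·0.28) = 10.71, so K_p = 114.8/3.2 = 35.9.

K_p = 35.9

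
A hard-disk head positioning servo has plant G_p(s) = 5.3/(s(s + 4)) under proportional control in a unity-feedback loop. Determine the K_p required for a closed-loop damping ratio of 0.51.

K_p = 2.9

Closed-loop characteristic equation: s² + 4s + K_p·5.3 = 0.
So ω_n = √(5.3K_p) and 2ζω_n = 4, giving ζ = 4/(2√(5.3K_p)).
Setting ζ = 0.51: √(5.3K_p) = 4/(2·0.51) = 3.922, so K_p = 15.38/5.3 = 2.9.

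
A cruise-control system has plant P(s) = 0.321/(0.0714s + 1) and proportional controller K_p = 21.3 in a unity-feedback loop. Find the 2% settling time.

Closed loop: T(s) = K_p·P/(1+K_p·P) = 6.837/(0.0714s + 1 + 6.837), with pole at s = −(1 + 6.837)/0.0714 = −109.8.
τ = 1/109.8 = 0.00911 s, so 2% settling time ≈ 4τ = 0.0364 s.

T_s ≈ 0.0364 s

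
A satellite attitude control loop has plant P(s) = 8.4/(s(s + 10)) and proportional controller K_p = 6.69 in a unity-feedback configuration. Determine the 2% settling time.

T_s ≈ 0.8 s

Closed-loop characteristic equation: s² + 10s + 56.2 = 0, so ω_n = 7.496 rad/s and ζ = 10/(2·7.496) = 0.667.
2% settling time T_s ≈ 4/(ζω_n) = 4/5 = 0.8 s.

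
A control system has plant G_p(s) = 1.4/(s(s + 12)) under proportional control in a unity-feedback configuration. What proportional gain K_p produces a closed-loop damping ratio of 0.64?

K_p = 62.8

Closed-loop characteristic equation: s² + 12s + K_p·1.4 = 0.
So ω_n = √(1.4K_p) and 2ζω_n = 12, giving ζ = 12/(2√(1.4K_p)).
Setting ζ = 0.64: √(1.4K_p) = 12/(2·0.64) = 9.375, so K_p = 87.89/1.4 = 62.8.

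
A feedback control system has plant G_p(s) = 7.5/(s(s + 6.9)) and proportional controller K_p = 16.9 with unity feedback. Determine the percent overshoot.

36.4%

From 1 + K_pG_p(s) = 0: s² + 6.9s + 126.7 = 0 ⇒ ω_n = 11.26, ζ = 0.3064.
%OS = 100·exp(−πζ/√(1−ζ²)) = 100·exp(−π·0.3064/√0.9061) = 36.4%.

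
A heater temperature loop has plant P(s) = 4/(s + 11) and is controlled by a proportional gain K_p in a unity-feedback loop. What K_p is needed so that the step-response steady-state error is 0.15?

K_p = 15.6

For a type-0 loop with proportional control, e_ss = 1/(1 + K_p·P(0)).
P(0) = 0.3636. Require 1/(1 + K_p·0.3636) = 0.15, so 1 + 0.3636·K_p = 6.667.
K_p = (6.667 − 1)/0.3636 = 15.6.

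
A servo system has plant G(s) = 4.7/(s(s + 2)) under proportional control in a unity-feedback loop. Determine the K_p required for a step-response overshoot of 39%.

K_p = 2.58

From %OS = 100·exp(−πζ/√(1−ζ²)) = 39%, ζ = −ln(0.39)/√(π²+ln²(0.39)) = 0.2871.
Characteristic equation s² + 2s + 4.7K_p = 0 gives ζ = 2/(2√(4.7K_p)).
Setting ζ = 0.2871: √(4.7K_p) = 2/(2·0.2871) = 3.483, so K_p = 12.13/4.7 = 2.58.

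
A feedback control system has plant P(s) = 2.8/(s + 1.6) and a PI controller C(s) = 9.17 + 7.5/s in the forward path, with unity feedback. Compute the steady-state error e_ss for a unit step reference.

The open loop C(s)P(s) has a pole at the origin (type 1), so the static position error constant is infinite and e_ss = 1/(1+∞) = 0.

0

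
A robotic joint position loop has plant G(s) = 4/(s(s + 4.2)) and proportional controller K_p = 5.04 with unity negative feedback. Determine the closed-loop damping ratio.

ζ = 0.468

1 + K_p·G(s) = 0 gives s² + 4.2s + 20.16 = 0.
So ω_n² = 20.16 ⇒ ω_n = 4.49 rad/s, and ζ = 4.2/(2ω_n) = 0.468.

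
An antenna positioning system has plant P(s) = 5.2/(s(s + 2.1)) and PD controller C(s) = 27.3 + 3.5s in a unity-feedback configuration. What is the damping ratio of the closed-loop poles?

ζ = 0.852

Forward path: (27.3 + 3.5s)·5.2/(s(s+2.1)). The closed-loop characteristic equation is s² + (2.1 + 5.2·3.5)s + 5.2·27.3 = 0.
That is s² + 20.3s + 142 = 0, so ω_n = 11.91 rad/s and ζ = 20.3/(2·11.91) = 0.8519.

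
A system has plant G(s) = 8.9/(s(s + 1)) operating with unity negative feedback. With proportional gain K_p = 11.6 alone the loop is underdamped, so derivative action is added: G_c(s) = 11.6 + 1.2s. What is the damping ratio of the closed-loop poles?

ζ = 0.575

Forward path: (11.6 + 1.2s)·8.9/(s(s+1)). The closed-loop characteristic equation is s² + (1 + 8.9·1.2)s + 8.9·11.6 = 0.
That is s² + 11.68s + 103.2 = 0, so ω_n = 10.16 rad/s and ζ = 11.68/(2·10.16) = 0.5748.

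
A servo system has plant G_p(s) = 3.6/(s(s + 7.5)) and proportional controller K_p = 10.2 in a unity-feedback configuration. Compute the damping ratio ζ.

The closed-loop denominator is s(s+7.5) + 10.2·3.6 = s² + 7.5s + 36.72.
Matching s² + 2ζω_n s + ω_n²: ω_n = √36.72 = 6.06 rad/s and 2ζω_n = 7.5, so ζ = 7.5/(2·6.06) = 0.619.

ζ = 0.619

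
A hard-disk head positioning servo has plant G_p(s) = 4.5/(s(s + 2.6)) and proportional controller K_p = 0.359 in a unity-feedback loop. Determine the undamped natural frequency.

The closed-loop denominator is s(s+2.6) + 0.359·4.5 = s² + 2.6s + 1.615.
Matching s² + 2ζω_n s + ω_n²: ω_n = √1.615 = 1.271 rad/s and 2ζω_n = 2.6, so ζ = 2.6/(2·1.271) = 1.02.

ω_n = 1.27 rad/s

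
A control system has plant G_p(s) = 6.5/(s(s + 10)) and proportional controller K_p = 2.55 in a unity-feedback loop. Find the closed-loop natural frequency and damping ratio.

1 + K_p·G_p(s) = 0 gives s² + 10s + 16.57 = 0.
Matching s² + 2ζω_n s + ω_n²: ω_n = √16.57 = 4.071 rad/s and 2ζω_n = 10, so ζ = 10/(2·4.071) = 1.23.

ω_n = 4.07 rad/s, ζ = 1.23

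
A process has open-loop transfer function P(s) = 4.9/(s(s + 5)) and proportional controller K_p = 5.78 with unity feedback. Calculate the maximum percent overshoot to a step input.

18.8%

From 1 + K_pP(s) = 0: s² + 5s + 28.32 = 0 ⇒ ω_n = 5.322, ζ = 0.4698.
%OS = 100·exp(−πζ/√(1−ζ²)) = 100·exp(−π·0.4698/√0.7793) = 18.8%.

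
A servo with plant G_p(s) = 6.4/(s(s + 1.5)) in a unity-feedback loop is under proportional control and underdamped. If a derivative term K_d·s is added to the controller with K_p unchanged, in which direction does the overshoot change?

decrease

With PD the characteristic equation becomes s² + (a + K·K_d)s + K·K_p = 0; the damping term grows, ζ rises, overshoot falls.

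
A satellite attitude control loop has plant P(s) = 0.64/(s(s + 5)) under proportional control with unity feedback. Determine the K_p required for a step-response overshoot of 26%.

From %OS = 100·exp(−πζ/√(1−ζ²)) = 26%, ζ = −ln(0.26)/√(π²+ln²(0.26)) = 0.3941.
Characteristic equation s² + 5s + 0.64K_p = 0 gives ζ = 5/(2√(0.64K_p)).
Setting ζ = 0.3941: √(0.64K_p) = 5/(2·0.3941) = 6.344, so K_p = 40.24/0.64 = 62.9.

K_p = 62.9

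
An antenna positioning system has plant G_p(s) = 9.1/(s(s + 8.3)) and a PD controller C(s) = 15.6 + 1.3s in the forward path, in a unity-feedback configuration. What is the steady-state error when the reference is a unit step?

The open loop C(s)G_p(s) has a pole at the origin (type 1), so the static position error constant is infinite and e_ss = 1/(1+∞) = 0.

0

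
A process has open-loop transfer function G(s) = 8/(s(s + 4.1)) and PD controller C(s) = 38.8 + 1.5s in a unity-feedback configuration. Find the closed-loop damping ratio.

ζ = 0.457

Forward path: (38.8 + 1.5s)·8/(s(s+4.1)). The closed-loop characteristic equation is s² + (4.1 + 8·1.5)s + 8·38.8 = 0.
That is s² + 16.1s + 310.4 = 0, so ω_n = 17.62 rad/s and ζ = 16.1/(2·17.62) = 0.4569.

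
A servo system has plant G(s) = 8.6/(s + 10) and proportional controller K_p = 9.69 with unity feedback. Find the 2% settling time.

Closed-loop transfer function: T(s) = K_p·G(s)/(1 + K_p·G(s)) = 83.33/(s + 10 + 83.33) = 83.33/(s + 93.33).
Time constant τ = 1/93.33 = 0.01071 s, so the 2% settling time is about 4τ = 0.0429 s.

T_s ≈ 0.0429 s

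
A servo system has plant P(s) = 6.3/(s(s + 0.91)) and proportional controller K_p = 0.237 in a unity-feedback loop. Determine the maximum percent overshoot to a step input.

28.4%

Closed-loop characteristic equation: s² + 0.91s + 1.493 = 0, so ω_n = 1.222 rad/s and ζ = 0.91/(2·1.222) = 0.3724.
%OS = 100·exp(−πζ/√(1−ζ²)) = 100·exp(−π·0.3724/√0.8613) = 28.4%.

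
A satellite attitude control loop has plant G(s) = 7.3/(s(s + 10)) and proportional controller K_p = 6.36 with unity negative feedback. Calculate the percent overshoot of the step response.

3.36%

Closed-loop characteristic equation: s² + 10s + 46.43 = 0, so ω_n = 6.814 rad/s and ζ = 10/(2·6.814) = 0.7338.
%OS = 100·exp(−πζ/√(1−ζ²)) = 100·exp(−π·0.7338/√0.4615) = 3.36%.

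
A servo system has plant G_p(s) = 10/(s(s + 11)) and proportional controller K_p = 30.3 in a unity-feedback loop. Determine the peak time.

Closed-loop characteristic equation: s² + 11s + 303 = 0, so ω_n = 17.41 rad/s and ζ = 11/(2·17.41) = 0.316.
Damped frequency ω_d = ω_n√(1−ζ²) = 16.52 rad/s, so peak time T_p = π/ω_d = 0.19 s.

T_p = 0.19 s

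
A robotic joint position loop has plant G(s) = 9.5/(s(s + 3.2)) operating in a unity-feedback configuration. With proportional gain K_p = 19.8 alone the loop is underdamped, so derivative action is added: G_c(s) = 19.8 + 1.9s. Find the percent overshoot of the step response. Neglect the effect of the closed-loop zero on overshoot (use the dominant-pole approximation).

Forward path: (19.8 + 1.9s)·9.5/(s(s+3.2)). The closed-loop characteristic equation is s² + (3.2 + 9.5·1.9)s + 9.5·19.8 = 0.
That is s² + 21.25s + 188.1 = 0, so ω_n = 13.71 rad/s and ζ = 21.25/(2·13.71) = 0.7747.
%OS = 100·exp(−πζ/√(1−ζ²)) = 2.13%.

2.13%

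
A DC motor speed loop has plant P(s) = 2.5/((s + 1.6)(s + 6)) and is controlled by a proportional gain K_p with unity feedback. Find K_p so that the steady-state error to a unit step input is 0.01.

K_p = 380

For a type-0 loop with proportional control, e_ss = 1/(1 + K_p·P(0)).
P(0) = 0.2604. Require 1/(1 + K_p·0.2604) = 0.01, so 1 + 0.2604·K_p = 100.
K_p = (100 − 1)/0.2604 = 380.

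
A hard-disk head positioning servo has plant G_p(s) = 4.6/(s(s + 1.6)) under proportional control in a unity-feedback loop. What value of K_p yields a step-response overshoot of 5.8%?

From %OS = 100·exp(−πζ/√(1−ζ²)) = 5.8%, ζ = −ln(0.058)/√(π²+ln²(0.058)) = 0.6716.
Characteristic equation s² + 1.6s + 4.6K_p = 0 gives ζ = 1.6/(2√(4.6K_p)).
Setting ζ = 0.6716: √(4.6K_p) = 1.6/(2·0.6716) = 1.191, so K_p = 1.419/4.6 = 0.309.

K_p = 0.309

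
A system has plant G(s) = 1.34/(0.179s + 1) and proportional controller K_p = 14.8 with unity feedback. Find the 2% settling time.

Closed loop: T(s) = K_p·G/(1+K_p·G) = 19.83/(0.179s + 1 + 19.83), with pole at s = −(1 + 19.83)/0.179 = −116.4.
τ = 1/116.4 = 0.008593 s, so 2% settling time ≈ 4τ = 0.0344 s.

T_s ≈ 0.0344 s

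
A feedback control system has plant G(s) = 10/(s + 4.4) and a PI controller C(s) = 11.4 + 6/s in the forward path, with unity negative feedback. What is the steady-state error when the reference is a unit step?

The open loop C(s)G(s) has a pole at the origin (type 1), so the static position error constant is infinite and e_ss = 1/(1+∞) = 0.

0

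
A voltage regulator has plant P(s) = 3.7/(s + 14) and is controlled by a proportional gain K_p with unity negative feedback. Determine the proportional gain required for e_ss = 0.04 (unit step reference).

K_p = 90.8

Steady-state error for a unit step on this type-0 loop is 1/(1 + K_p·P(0)).
P(0) = 0.2643. Require 1/(1 + K_p·0.2643) = 0.04, so 1 + 0.2643·K_p = 25.
K_p = (25 − 1)/0.2643 = 90.8.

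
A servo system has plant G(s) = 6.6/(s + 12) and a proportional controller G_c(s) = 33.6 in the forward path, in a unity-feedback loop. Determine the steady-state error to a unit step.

0.0513

The loop is type 0. Static position error constant K_pos = G_c(0)·G(0) = 33.6·0.55 = 18.48.
Steady-state error to a unit step: e_ss = 1/(1+K_pos) = 1/19.48 = 0.0513.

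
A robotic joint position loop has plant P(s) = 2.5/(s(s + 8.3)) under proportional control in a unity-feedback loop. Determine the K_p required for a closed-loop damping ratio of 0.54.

Closed-loop characteristic equation: s² + 8.3s + K_p·2.5 = 0.
So ω_n = √(2.5K_p) and 2ζω_n = 8.3, giving ζ = 8.3/(2√(2.5K_p)).
Setting ζ = 0.54: √(2.5K_p) = 8.3/(2·0.54) = 7.685, so K_p = 59.06/2.5 = 23.6.

K_p = 23.6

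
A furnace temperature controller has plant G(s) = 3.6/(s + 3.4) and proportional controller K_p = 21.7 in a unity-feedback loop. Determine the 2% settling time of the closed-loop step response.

Closed-loop transfer function: T(s) = K_p·G(s)/(1 + K_p·G(s)) = 78.12/(s + 3.4 + 78.12) = 78.12/(s + 81.52).
Time constant τ = 1/81.52 = 0.01227 s, so the 2% settling time is about 4τ = 0.0491 s.

T_s ≈ 0.0491 s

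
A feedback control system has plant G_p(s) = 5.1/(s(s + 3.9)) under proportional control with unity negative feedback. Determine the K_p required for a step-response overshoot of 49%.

From %OS = 100·exp(−πζ/√(1−ζ²)) = 49%, ζ = −ln(0.49)/√(π²+ln²(0.49)) = 0.2214.
Characteristic equation s² + 3.9s + 5.1K_p = 0 gives ζ = 3.9/(2√(5.1K_p)).
Setting ζ = 0.2214: √(5.1K_p) = 3.9/(2·0.2214) = 8.806, so K_p = 77.55/5.1 = 15.2.

K_p = 15.2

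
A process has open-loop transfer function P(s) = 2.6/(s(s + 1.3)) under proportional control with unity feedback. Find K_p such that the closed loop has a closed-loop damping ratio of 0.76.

Closed-loop characteristic equation: s² + 1.3s + K_p·2.6 = 0.
So ω_n = √(2.6K_p) and 2ζω_n = 1.3, giving ζ = 1.3/(2√(2.6K_p)).
Setting ζ = 0.76: √(2.6K_p) = 1.3/(2·0.76) = 0.8553, so K_p = 0.7315/2.6 = 0.281.

K_p = 0.281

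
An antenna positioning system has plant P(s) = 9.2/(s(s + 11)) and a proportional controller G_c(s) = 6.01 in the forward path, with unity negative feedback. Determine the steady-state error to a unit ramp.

0.199

The loop has one pole at the origin (type 1). Velocity error constant K_v = lim_{s→0} s·G_c(s)P(s) = 6.01·9.2/11 = 5.027.
Steady-state error to a unit ramp: e_ss = 1/K_v = 0.199.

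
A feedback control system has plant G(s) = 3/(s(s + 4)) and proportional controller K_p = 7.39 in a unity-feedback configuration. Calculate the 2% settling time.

T_s ≈ 2 s

The closed-loop denominator s² + 4s + 22.17 gives ω_n = √22.17 = 4.709 and ζ = 4/(2ω_n) = 0.4248.
2% settling time T_s ≈ 4/(ζω_n) = 4/2 = 2 s.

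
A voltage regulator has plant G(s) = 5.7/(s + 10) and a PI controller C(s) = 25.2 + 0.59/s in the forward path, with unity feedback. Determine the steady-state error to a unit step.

0

The open loop C(s)G(s) has a pole at the origin (type 1), so the static position error constant is infinite and e_ss = 1/(1+∞) = 0.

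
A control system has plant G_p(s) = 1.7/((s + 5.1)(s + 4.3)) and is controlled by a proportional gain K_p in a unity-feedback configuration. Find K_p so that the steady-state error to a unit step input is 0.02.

K_p = 632

Steady-state error for a unit step on this type-0 loop is 1/(1 + K_p·G_p(0)).
G_p(0) = 0.07752. Require 1/(1 + K_p·0.07752) = 0.02, so 1 + 0.07752·K_p = 50.
K_p = (50 − 1)/0.07752 = 632.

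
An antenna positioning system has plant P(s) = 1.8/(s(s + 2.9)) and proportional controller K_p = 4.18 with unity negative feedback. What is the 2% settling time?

T_s ≈ 2.76 s

Closed-loop characteristic equation: s² + 2.9s + 7.524 = 0, so ω_n = 2.743 rad/s and ζ = 2.9/(2·2.743) = 0.5286.
2% settling time T_s ≈ 4/(ζω_n) = 4/1.45 = 2.76 s.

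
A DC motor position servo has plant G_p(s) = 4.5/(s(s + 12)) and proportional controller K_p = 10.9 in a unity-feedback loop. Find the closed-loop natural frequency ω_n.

1 + K_p·G_p(s) = 0 gives s² + 12s + 49.05 = 0.
Matching s² + 2ζω_n s + ω_n²: ω_n = √49.05 = 7.004 rad/s and 2ζω_n = 12, so ζ = 12/(2·7.004) = 0.857.

ω_n = 7 rad/s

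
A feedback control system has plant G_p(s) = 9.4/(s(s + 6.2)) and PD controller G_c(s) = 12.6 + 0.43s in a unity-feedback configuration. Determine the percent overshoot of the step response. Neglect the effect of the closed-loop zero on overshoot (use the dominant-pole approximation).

Forward path: (12.6 + 0.43s)·9.4/(s(s+6.2)). The closed-loop characteristic equation is s² + (6.2 + 9.4·0.43)s + 9.4·12.6 = 0.
That is s² + 10.24s + 118.4 = 0, so ω_n = 10.88 rad/s and ζ = 10.24/(2·10.88) = 0.4705.
%OS = 100·exp(−πζ/√(1−ζ²)) = 18.7%.

18.7%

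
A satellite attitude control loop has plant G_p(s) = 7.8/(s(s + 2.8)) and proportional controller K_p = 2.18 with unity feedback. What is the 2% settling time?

The closed-loop denominator s² + 2.8s + 17 gives ω_n = √17 = 4.124 and ζ = 2.8/(2ω_n) = 0.3395.
2% settling time T_s ≈ 4/(ζω_n) = 4/1.4 = 2.86 s.

T_s ≈ 2.86 s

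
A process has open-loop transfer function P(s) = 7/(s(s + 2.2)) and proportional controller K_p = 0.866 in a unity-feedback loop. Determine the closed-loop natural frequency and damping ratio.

With unity feedback the closed-loop characteristic equation is s² + 2.2s + 0.866·7 = s² + 2.2s + 6.062 = 0.
Matching s² + 2ζω_n s + ω_n²: ω_n = √6.062 = 2.462 rad/s and 2ζω_n = 2.2, so ζ = 2.2/(2·2.462) = 0.447.

ω_n = 2.46 rad/s, ζ = 0.447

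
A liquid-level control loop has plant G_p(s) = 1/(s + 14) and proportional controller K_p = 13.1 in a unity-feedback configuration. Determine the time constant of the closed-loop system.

τ = 0.0369 s

Closed-loop transfer function: T(s) = K_p·G_p(s)/(1 + K_p·G_p(s)) = 13.1/(s + 14 + 13.1) = 13.1/(s + 27.1).
Time constant τ = 1/27.1 = 0.0369 s.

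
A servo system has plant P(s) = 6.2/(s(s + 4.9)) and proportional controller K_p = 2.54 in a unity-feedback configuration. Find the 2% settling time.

The closed-loop denominator s² + 4.9s + 15.75 gives ω_n = √15.75 = 3.968 and ζ = 4.9/(2ω_n) = 0.6174.
2% settling time T_s ≈ 4/(ζω_n) = 4/2.45 = 1.63 s.

T_s ≈ 1.63 s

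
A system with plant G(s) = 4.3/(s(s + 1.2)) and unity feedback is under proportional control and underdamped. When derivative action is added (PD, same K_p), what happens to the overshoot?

The derivative term adds K·K_d to the s-coefficient of the characteristic equation, raising 2ζω_n while ω_n is unchanged; ζ increases, so overshoot decreases.

decrease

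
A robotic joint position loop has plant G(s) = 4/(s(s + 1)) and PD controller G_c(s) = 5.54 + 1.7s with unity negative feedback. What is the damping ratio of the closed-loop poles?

Forward path: (5.54 + 1.7s)·4/(s(s+1)). The closed-loop characteristic equation is s² + (1 + 4·1.7)s + 4·5.54 = 0.
That is s² + 7.8s + 22.16 = 0, so ω_n = 4.707 rad/s and ζ = 7.8/(2·4.707) = 0.8285.

ζ = 0.828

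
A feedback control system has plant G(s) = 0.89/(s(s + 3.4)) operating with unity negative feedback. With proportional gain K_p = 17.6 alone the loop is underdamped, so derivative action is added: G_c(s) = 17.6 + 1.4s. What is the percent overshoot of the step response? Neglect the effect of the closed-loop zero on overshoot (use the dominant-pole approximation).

10.3%

Forward path: (17.6 + 1.4s)·0.89/(s(s+3.4)). The closed-loop characteristic equation is s² + (3.4 + 0.89·1.4)s + 0.89·17.6 = 0.
That is s² + 4.646s + 15.66 = 0, so ω_n = 3.958 rad/s and ζ = 4.646/(2·3.958) = 0.5869.
%OS = 100·exp(−πζ/√(1−ζ²)) = 10.3%.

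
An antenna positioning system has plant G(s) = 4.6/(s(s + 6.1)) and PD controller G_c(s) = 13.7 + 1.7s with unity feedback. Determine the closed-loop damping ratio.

Forward path: (13.7 + 1.7s)·4.6/(s(s+6.1)). The closed-loop characteristic equation is s² + (6.1 + 4.6·1.7)s + 4.6·13.7 = 0.
That is s² + 13.92s + 63.02 = 0, so ω_n = 7.939 rad/s and ζ = 13.92/(2·7.939) = 0.8767.

ζ = 0.877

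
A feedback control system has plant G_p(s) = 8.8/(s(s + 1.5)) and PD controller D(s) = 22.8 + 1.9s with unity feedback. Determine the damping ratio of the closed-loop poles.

ζ = 0.643

Forward path: (22.8 + 1.9s)·8.8/(s(s+1.5)). The closed-loop characteristic equation is s² + (1.5 + 8.8·1.9)s + 8.8·22.8 = 0.
That is s² + 18.22s + 200.6 = 0, so ω_n = 14.16 rad/s and ζ = 18.22/(2·14.16) = 0.6431.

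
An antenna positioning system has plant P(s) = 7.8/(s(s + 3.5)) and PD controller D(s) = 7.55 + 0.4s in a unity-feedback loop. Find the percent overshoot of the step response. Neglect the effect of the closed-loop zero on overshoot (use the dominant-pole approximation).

Forward path: (7.55 + 0.4s)·7.8/(s(s+3.5)). The closed-loop characteristic equation is s² + (3.5 + 7.8·0.4)s + 7.8·7.55 = 0.
That is s² + 6.62s + 58.89 = 0, so ω_n = 7.674 rad/s and ζ = 6.62/(2·7.674) = 0.4313.
%OS = 100·exp(−πζ/√(1−ζ²)) = 22.3%.

22.3%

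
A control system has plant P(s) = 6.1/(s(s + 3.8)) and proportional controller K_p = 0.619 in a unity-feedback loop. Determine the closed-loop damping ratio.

The closed-loop denominator is s(s+3.8) + 0.619·6.1 = s² + 3.8s + 3.776.
Matching s² + 2ζω_n s + ω_n²: ω_n = √3.776 = 1.943 rad/s and 2ζω_n = 3.8, so ζ = 3.8/(2·1.943) = 0.978.

ζ = 0.978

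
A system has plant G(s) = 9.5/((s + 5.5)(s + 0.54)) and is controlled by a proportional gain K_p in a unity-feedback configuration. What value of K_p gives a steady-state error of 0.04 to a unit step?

The loop is type 0, so e_ss(step) = 1/(1 + K_pos) with K_pos = K_p·G(0).
G(0) = 3.199. Require 1/(1 + K_p·3.199) = 0.04, so 1 + 3.199·K_p = 25.
K_p = (25 − 1)/3.199 = 7.5.

K_p = 7.5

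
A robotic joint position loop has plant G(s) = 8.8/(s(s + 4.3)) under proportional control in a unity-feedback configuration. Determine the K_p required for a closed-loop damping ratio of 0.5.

Closed-loop characteristic equation: s² + 4.3s + K_p·8.8 = 0.
So ω_n = √(8.8K_p) and 2ζω_n = 4.3, giving ζ = 4.3/(2√(8.8K_p)).
Setting ζ = 0.5: √(8.8K_p) = 4.3/(2·0.5) = 4.3, so K_p = 18.49/8.8 = 2.1.

K_p = 2.1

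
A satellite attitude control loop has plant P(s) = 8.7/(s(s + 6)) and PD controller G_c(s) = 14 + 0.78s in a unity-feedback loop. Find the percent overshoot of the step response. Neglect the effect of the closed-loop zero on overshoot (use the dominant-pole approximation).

10.7%

Forward path: (14 + 0.78s)·8.7/(s(s+6)). The closed-loop characteristic equation is s² + (6 + 8.7·0.78)s + 8.7·14 = 0.
That is s² + 12.79s + 121.8 = 0, so ω_n = 11.04 rad/s and ζ = 12.79/(2·11.04) = 0.5793.
%OS = 100·exp(−πζ/√(1−ζ²)) = 10.7%.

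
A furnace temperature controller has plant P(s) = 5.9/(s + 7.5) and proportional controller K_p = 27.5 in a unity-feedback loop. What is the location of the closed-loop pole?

s = -169.8

Closed-loop transfer function: T(s) = K_p·P(s)/(1 + K_p·P(s)) = 162.2/(s + 7.5 + 162.2) = 162.2/(s + 169.8).
The closed-loop pole is at s = −169.8.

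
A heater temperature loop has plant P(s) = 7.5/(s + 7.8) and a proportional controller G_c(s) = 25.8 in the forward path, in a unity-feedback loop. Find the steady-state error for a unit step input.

0.0387

The loop is type 0. Static position error constant K_pos = G_c(0)·P(0) = 25.8·0.9615 = 24.81.
Steady-state error to a unit step: e_ss = 1/(1+K_pos) = 1/25.81 = 0.0387.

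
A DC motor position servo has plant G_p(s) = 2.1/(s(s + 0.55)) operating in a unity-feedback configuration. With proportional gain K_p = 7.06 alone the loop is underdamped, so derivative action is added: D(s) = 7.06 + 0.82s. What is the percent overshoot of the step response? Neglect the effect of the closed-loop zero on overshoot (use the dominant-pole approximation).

Forward path: (7.06 + 0.82s)·2.1/(s(s+0.55)). The closed-loop characteristic equation is s² + (0.55 + 2.1·0.82)s + 2.1·7.06 = 0.
That is s² + 2.272s + 14.83 = 0, so ω_n = 3.85 rad/s and ζ = 2.272/(2·3.85) = 0.295.
%OS = 100·exp(−πζ/√(1−ζ²)) = 37.9%.

37.9%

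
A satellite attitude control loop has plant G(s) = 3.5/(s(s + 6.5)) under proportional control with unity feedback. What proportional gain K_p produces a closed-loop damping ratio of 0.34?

Closed-loop characteristic equation: s² + 6.5s + K_p·3.5 = 0.
So ω_n = √(3.5K_p) and 2ζω_n = 6.5, giving ζ = 6.5/(2√(3.5K_p)).
Setting ζ = 0.34: √(3.5K_p) = 6.5/(2·0.34) = 9.559, so K_p = 91.37/3.5 = 26.1.

K_p = 26.1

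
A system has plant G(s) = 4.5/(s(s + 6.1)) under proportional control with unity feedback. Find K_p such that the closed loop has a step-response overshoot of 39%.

From %OS = 100·exp(−πζ/√(1−ζ²)) = 39%, ζ = −ln(0.39)/√(π²+ln²(0.39)) = 0.2871.
Characteristic equation s² + 6.1s + 4.5K_p = 0 gives ζ = 6.1/(2√(4.5K_p)).
Setting ζ = 0.2871: √(4.5K_p) = 6.1/(2·0.2871) = 10.62, so K_p = 112.9/4.5 = 25.1.

K_p = 25.1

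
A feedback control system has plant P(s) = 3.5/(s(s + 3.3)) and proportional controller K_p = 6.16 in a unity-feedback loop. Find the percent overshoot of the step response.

From 1 + K_pP(s) = 0: s² + 3.3s + 21.56 = 0 ⇒ ω_n = 4.643, ζ = 0.3554.
%OS = 100·exp(−πζ/√(1−ζ²)) = 100·exp(−π·0.3554/√0.8737) = 30.3%.

30.3%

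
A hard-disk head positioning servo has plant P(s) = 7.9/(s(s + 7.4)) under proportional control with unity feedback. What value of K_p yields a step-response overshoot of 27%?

K_p = 11.7

From %OS = 100·exp(−πζ/√(1−ζ²)) = 27%, ζ = −ln(0.27)/√(π²+ln²(0.27)) = 0.3847.
Characteristic equation s² + 7.4s + 7.9K_p = 0 gives ζ = 7.4/(2√(7.9K_p)).
Setting ζ = 0.3847: √(7.9K_p) = 7.4/(2·0.3847) = 9.618, so K_p = 92.5/7.9 = 11.7.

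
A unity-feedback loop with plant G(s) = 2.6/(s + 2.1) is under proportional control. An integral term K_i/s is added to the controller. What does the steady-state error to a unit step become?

0

The integrator makes K_pos = lim_{s→0} C(s)G(s) infinite, so e_ss = 1/(1+K_pos) = 0.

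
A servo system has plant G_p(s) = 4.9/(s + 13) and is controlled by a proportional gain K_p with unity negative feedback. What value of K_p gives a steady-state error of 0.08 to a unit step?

For a type-0 loop with proportional control, e_ss = 1/(1 + K_p·G_p(0)).
G_p(0) = 0.3769. Require 1/(1 + K_p·0.3769) = 0.08, so 1 + 0.3769·K_p = 12.5.
K_p = (12.5 − 1)/0.3769 = 30.5.

K_p = 30.5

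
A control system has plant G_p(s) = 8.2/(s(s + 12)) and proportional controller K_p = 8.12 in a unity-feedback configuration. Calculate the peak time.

From 1 + K_pG_p(s) = 0: s² + 12s + 66.58 = 0 ⇒ ω_n = 8.16, ζ = 0.7353.
Damped frequency ω_d = ω_n√(1−ζ²) = 5.53 rad/s, so peak time T_p = π/ω_d = 0.568 s.

T_p = 0.568 s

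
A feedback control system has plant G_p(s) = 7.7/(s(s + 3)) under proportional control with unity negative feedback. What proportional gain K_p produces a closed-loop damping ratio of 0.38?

Closed-loop characteristic equation: s² + 3s + K_p·7.7 = 0.
So ω_n = √(7.7K_p) and 2ζω_n = 3, giving ζ = 3/(2√(7.7K_p)).
Setting ζ = 0.38: √(7.7K_p) = 3/(2·0.38) = 3.947, so K_p = 15.58/7.7 = 2.02.

K_p = 2.02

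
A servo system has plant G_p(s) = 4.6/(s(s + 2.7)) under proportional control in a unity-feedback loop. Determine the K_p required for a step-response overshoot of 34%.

From %OS = 100·exp(−πζ/√(1−ζ²)) = 34%, ζ = −ln(0.34)/√(π²+ln²(0.34)) = 0.3248.
Characteristic equation s² + 2.7s + 4.6K_p = 0 gives ζ = 2.7/(2√(4.6K_p)).
Setting ζ = 0.3248: √(4.6K_p) = 2.7/(2·0.3248) = 4.157, so K_p = 17.28/4.6 = 3.76.

K_p = 3.76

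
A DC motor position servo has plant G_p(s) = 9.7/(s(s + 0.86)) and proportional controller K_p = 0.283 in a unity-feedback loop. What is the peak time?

T_p = 1.96 s

The closed-loop denominator s² + 0.86s + 2.745 gives ω_n = √2.745 = 1.657 and ζ = 0.86/(2ω_n) = 0.2595.
Damped frequency ω_d = ω_n√(1−ζ²) = 1.6 rad/s, so peak time T_p = π/ω_d = 1.96 s.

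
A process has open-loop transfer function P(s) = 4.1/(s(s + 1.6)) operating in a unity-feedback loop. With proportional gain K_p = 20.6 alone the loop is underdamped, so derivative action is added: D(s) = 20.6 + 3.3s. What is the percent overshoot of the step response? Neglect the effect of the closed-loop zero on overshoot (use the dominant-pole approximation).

Forward path: (20.6 + 3.3s)·4.1/(s(s+1.6)). The closed-loop characteristic equation is s² + (1.6 + 4.1·3.3)s + 4.1·20.6 = 0.
That is s² + 15.13s + 84.46 = 0, so ω_n = 9.19 rad/s and ζ = 15.13/(2·9.19) = 0.8232.
%OS = 100·exp(−πζ/√(1−ζ²)) = 1.05%.

1.05%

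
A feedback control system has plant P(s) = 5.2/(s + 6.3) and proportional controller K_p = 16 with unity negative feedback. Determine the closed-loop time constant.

Closed-loop transfer function: T(s) = K_p·P(s)/(1 + K_p·P(s)) = 83.2/(s + 6.3 + 83.2) = 83.2/(s + 89.5).
Time constant τ = 1/89.5 = 0.0112 s.

τ = 0.0112 s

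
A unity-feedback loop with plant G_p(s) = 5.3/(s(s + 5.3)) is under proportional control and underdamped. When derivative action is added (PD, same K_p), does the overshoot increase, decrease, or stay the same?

decrease

The derivative term adds K·K_d to the s-coefficient of the characteristic equation, raising 2ζω_n while ω_n is unchanged; ζ increases, so overshoot decreases.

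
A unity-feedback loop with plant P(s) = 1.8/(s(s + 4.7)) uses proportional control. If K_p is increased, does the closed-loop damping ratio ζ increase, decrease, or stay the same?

decrease

ζ = 4.7/(2√(1.8K_p)); increasing K_p raises the denominator, so ζ falls.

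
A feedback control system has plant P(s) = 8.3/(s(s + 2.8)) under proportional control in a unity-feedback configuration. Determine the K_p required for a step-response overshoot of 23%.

K_p = 1.32

From %OS = 100·exp(−πζ/√(1−ζ²)) = 23%, ζ = −ln(0.23)/√(π²+ln²(0.23)) = 0.4237.
Characteristic equation s² + 2.8s + 8.3K_p = 0 gives ζ = 2.8/(2√(8.3K_p)).
Setting ζ = 0.4237: √(8.3K_p) = 2.8/(2·0.4237) = 3.304, so K_p = 10.92/8.3 = 1.32.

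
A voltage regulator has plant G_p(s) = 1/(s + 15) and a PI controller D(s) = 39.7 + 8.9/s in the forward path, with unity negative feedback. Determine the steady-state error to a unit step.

The open loop D(s)G_p(s) has a pole at the origin (type 1), so the static position error constant is infinite and e_ss = 1/(1+∞) = 0.

0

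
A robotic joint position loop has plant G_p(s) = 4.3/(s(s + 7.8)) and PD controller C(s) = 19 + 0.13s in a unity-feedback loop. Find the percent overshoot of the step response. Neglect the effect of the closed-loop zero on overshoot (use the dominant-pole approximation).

19.4%

Forward path: (19 + 0.13s)·4.3/(s(s+7.8)). The closed-loop characteristic equation is s² + (7.8 + 4.3·0.13)s + 4.3·19 = 0.
That is s² + 8.359s + 81.7 = 0, so ω_n = 9.039 rad/s and ζ = 8.359/(2·9.039) = 0.4624.
%OS = 100·exp(−πζ/√(1−ζ²)) = 19.4%.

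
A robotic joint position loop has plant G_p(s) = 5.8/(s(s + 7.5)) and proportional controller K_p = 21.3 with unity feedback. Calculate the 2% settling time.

T_s ≈ 1.07 s

From 1 + K_pG_p(s) = 0: s² + 7.5s + 123.5 = 0 ⇒ ω_n = 11.11, ζ = 0.3374.
2% settling time T_s ≈ 4/(ζω_n) = 4/3.75 = 1.07 s.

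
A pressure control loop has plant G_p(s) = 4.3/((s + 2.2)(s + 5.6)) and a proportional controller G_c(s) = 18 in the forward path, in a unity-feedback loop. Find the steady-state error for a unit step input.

0.137

The loop is type 0. Static position error constant K_pos = G_c(0)·G_p(0) = 18·0.349 = 6.282.
Steady-state error to a unit step: e_ss = 1/(1+K_pos) = 1/7.282 = 0.137.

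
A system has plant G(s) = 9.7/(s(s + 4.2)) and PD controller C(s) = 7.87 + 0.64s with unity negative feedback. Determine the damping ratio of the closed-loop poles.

ζ = 0.596

Forward path: (7.87 + 0.64s)·9.7/(s(s+4.2)). The closed-loop characteristic equation is s² + (4.2 + 9.7·0.64)s + 9.7·7.87 = 0.
That is s² + 10.41s + 76.34 = 0, so ω_n = 8.737 rad/s and ζ = 10.41/(2·8.737) = 0.5956.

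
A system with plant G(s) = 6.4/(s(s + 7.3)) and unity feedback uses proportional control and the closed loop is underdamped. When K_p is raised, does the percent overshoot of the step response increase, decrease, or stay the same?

ζ = 7.3/(2√(6.4K_p)) decreases as K_p grows; lower damping means more overshoot.

increase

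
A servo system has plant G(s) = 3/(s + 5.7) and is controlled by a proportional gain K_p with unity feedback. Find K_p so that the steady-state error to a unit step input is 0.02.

For a type-0 loop with proportional control, e_ss = 1/(1 + K_p·G(0)).
G(0) = 0.5263. Require 1/(1 + K_p·0.5263) = 0.02, so 1 + 0.5263·K_p = 50.
K_p = (50 − 1)/0.5263 = 93.1.

K_p = 93.1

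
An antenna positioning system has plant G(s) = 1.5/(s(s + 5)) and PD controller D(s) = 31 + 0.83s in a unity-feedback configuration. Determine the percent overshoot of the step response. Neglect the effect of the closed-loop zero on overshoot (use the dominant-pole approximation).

19.8%

Forward path: (31 + 0.83s)·1.5/(s(s+5)). The closed-loop characteristic equation is s² + (5 + 1.5·0.83)s + 1.5·31 = 0.
That is s² + 6.245s + 46.5 = 0, so ω_n = 6.819 rad/s and ζ = 6.245/(2·6.819) = 0.4579.
%OS = 100·exp(−πζ/√(1−ζ²)) = 19.8%.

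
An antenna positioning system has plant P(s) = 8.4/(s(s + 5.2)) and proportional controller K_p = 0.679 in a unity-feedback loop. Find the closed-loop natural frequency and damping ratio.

ω_n = 2.39 rad/s, ζ = 1.09

The closed-loop denominator is s(s+5.2) + 0.679·8.4 = s² + 5.2s + 5.704.
Matching s² + 2ζω_n s + ω_n²: ω_n = √5.704 = 2.388 rad/s and 2ζω_n = 5.2, so ζ = 5.2/(2·2.388) = 1.09.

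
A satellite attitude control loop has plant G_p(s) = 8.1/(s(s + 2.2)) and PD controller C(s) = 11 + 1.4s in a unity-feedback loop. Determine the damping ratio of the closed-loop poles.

ζ = 0.717

Forward path: (11 + 1.4s)·8.1/(s(s+2.2)). The closed-loop characteristic equation is s² + (2.2 + 8.1·1.4)s + 8.1·11 = 0.
That is s² + 13.54s + 89.1 = 0, so ω_n = 9.439 rad/s and ζ = 13.54/(2·9.439) = 0.7172.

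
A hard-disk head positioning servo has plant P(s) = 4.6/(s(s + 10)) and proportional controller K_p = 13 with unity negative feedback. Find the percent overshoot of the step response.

Closed-loop characteristic equation: s² + 10s + 59.8 = 0, so ω_n = 7.733 rad/s and ζ = 10/(2·7.733) = 0.6466.
%OS = 100·exp(−πζ/√(1−ζ²)) = 100·exp(−π·0.6466/√0.5819) = 6.98%.

6.98%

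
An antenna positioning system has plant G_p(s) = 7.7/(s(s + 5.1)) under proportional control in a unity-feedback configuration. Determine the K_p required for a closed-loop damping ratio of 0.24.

K_p = 14.7

Closed-loop characteristic equation: s² + 5.1s + K_p·7.7 = 0.
So ω_n = √(7.7K_p) and 2ζω_n = 5.1, giving ζ = 5.1/(2√(7.7K_p)).
Setting ζ = 0.24: √(7.7K_p) = 5.1/(2·0.24) = 10.62, so K_p = 112.9/7.7 = 14.7.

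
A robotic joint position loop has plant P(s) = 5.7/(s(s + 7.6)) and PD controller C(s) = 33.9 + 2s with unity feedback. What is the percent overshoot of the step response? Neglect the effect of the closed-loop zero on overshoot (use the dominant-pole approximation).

Forward path: (33.9 + 2s)·5.7/(s(s+7.6)). The closed-loop characteristic equation is s² + (7.6 + 5.7·2)s + 5.7·33.9 = 0.
That is s² + 19s + 193.2 = 0, so ω_n = 13.9 rad/s and ζ = 19/(2·13.9) = 0.6834.
%OS = 100·exp(−πζ/√(1−ζ²)) = 5.28%.

5.28%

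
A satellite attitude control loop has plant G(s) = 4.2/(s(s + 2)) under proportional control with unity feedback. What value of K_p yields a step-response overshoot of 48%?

K_p = 4.6

From %OS = 100·exp(−πζ/√(1−ζ²)) = 48%, ζ = −ln(0.48)/√(π²+ln²(0.48)) = 0.2275.
Characteristic equation s² + 2s + 4.2K_p = 0 gives ζ = 2/(2√(4.2K_p)).
Setting ζ = 0.2275: √(4.2K_p) = 2/(2·0.2275) = 4.396, so K_p = 19.32/4.2 = 4.6.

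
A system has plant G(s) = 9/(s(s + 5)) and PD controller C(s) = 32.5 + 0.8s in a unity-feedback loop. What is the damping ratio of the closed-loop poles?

Forward path: (32.5 + 0.8s)·9/(s(s+5)). The closed-loop characteristic equation is s² + (5 + 9·0.8)s + 9·32.5 = 0.
That is s² + 12.2s + 292.5 = 0, so ω_n = 17.1 rad/s and ζ = 12.2/(2·17.1) = 0.3567.

ζ = 0.357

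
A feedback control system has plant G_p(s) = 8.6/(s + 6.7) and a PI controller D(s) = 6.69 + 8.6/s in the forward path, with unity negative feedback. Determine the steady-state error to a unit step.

0

The open loop D(s)G_p(s) has a pole at the origin (type 1), so the static position error constant is infinite and e_ss = 1/(1+∞) = 0.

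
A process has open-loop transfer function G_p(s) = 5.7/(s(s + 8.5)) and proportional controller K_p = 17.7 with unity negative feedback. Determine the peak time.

Closed-loop characteristic equation: s² + 8.5s + 100.9 = 0, so ω_n = 10.04 rad/s and ζ = 8.5/(2·10.04) = 0.4231.
Damped frequency ω_d = ω_n√(1−ζ²) = 9.101 rad/s, so peak time T_p = π/ω_d = 0.345 s.

T_p = 0.345 s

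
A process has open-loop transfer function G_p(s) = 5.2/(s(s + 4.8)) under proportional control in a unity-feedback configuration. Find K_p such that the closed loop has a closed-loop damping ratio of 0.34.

K_p = 9.58

Closed-loop characteristic equation: s² + 4.8s + K_p·5.2 = 0.
So ω_n = √(5.2K_p) and 2ζω_n = 4.8, giving ζ = 4.8/(2√(5.2K_p)).
Setting ζ = 0.34: √(5.2K_p) = 4.8/(2·0.34) = 7.059, so K_p = 49.83/5.2 = 9.58.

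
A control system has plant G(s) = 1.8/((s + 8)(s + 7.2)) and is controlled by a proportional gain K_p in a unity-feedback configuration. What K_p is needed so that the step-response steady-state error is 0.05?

K_p = 608

For a type-0 loop with proportional control, e_ss = 1/(1 + K_p·G(0)).
G(0) = 0.03125. Require 1/(1 + K_p·0.03125) = 0.05, so 1 + 0.03125·K_p = 20.
K_p = (20 − 1)/0.03125 = 608.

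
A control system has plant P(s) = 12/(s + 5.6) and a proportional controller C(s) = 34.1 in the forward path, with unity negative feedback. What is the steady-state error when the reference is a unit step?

0.0135

The loop is type 0. Static position error constant K_pos = C(0)·P(0) = 34.1·2.143 = 73.07.
Steady-state error to a unit step: e_ss = 1/(1+K_pos) = 1/74.07 = 0.0135.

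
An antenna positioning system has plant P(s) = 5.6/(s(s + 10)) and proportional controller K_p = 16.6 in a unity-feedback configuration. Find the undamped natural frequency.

ω_n = 9.64 rad/s

The closed-loop denominator is s(s+10) + 16.6·5.6 = s² + 10s + 92.96.
So ω_n² = 92.96 ⇒ ω_n = 9.642 rad/s, and ζ = 10/(2ω_n) = 0.519.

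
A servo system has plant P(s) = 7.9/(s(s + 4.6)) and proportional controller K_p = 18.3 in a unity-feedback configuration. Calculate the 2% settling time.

Closed-loop characteristic equation: s² + 4.6s + 144.6 = 0, so ω_n = 12.02 rad/s and ζ = 4.6/(2·12.02) = 0.1913.
2% settling time T_s ≈ 4/(ζω_n) = 4/2.3 = 1.74 s.

T_s ≈ 1.74 s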